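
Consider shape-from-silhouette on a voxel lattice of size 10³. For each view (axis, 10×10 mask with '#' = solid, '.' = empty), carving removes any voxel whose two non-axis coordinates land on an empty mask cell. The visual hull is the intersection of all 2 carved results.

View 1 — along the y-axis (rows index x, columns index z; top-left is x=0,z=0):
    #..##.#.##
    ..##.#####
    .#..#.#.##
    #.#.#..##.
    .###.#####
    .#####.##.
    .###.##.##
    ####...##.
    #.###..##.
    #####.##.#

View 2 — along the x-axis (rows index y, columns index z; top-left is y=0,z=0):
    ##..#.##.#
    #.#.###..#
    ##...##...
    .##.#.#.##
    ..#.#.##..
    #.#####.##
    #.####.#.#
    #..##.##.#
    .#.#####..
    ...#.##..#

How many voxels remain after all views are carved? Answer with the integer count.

355 voxels

initial block: 10^3 = 1000
V1 y: intersect with XZ mask (65 set) -- 650 left
V2 x: intersect with YZ mask (57 set) -- 355 left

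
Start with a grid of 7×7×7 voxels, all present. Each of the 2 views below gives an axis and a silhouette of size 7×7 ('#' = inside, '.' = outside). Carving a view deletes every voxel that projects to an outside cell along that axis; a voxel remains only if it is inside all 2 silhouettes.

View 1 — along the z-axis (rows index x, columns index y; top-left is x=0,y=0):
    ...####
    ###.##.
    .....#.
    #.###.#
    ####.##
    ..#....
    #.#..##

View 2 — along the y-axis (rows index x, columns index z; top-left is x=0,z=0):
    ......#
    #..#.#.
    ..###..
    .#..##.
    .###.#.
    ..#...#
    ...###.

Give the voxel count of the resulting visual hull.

start: 7×7×7 = 343 voxels
  1. axis=2 (XY plane), |mask|=26  ⇒  voxels=182
  2. axis=1 (XZ plane), |mask|=19  ⇒  voxels=75

75 voxels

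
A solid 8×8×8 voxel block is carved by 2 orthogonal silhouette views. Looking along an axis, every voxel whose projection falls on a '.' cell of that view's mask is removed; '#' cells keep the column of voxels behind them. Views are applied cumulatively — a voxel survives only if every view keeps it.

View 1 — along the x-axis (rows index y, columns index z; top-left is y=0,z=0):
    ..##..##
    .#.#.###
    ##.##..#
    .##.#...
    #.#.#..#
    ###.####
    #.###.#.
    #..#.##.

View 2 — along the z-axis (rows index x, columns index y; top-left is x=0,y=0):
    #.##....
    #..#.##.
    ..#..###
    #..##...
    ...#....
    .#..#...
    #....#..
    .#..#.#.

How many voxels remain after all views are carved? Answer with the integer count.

initial block: 8^3 = 512
[1] x-view keeps 37 columns → grid now 296
[2] z-view keeps 22 columns → grid now 100

remaining voxels: 100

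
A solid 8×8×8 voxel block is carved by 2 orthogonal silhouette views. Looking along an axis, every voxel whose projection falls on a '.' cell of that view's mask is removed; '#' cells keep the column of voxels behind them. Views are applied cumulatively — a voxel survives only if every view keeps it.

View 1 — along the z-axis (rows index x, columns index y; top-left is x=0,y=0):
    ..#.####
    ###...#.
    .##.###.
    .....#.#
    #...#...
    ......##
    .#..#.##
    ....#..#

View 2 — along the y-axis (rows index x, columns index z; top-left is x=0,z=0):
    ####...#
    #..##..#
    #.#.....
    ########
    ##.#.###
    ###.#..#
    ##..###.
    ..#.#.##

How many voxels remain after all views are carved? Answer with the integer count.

|visual hull| = 117

full grid |V| = 512
  1. axis=2 (XY plane), |mask|=26  ⇒  voxels=208
  2. axis=1 (XZ plane), |mask|=39  ⇒  voxels=117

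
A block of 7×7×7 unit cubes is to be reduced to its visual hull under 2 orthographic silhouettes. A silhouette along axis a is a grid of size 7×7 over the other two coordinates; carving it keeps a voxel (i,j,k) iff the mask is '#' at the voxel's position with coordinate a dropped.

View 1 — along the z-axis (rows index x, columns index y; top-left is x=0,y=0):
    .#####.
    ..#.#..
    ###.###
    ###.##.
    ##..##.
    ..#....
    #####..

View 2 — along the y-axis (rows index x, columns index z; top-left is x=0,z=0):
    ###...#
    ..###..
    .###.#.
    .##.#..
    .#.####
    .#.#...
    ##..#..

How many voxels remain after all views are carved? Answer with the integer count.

full grid |V| = 343
carve view 1 (along z, XY-mask fill 28/49): 196 voxels remain
carve view 2 (along y, XZ-mask fill 24/49): 102 voxels remain

remaining voxels: 102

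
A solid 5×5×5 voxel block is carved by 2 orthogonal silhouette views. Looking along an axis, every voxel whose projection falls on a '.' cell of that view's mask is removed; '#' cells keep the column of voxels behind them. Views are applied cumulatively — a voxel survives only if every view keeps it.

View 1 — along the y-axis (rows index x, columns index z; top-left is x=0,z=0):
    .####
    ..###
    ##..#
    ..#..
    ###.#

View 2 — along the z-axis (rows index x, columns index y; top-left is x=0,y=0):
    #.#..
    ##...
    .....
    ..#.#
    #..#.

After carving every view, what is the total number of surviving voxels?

start: 5×5×5 = 125 voxels
[1] y-view keeps 15 columns → grid now 75
[2] z-view keeps 8 columns → grid now 24

24 voxels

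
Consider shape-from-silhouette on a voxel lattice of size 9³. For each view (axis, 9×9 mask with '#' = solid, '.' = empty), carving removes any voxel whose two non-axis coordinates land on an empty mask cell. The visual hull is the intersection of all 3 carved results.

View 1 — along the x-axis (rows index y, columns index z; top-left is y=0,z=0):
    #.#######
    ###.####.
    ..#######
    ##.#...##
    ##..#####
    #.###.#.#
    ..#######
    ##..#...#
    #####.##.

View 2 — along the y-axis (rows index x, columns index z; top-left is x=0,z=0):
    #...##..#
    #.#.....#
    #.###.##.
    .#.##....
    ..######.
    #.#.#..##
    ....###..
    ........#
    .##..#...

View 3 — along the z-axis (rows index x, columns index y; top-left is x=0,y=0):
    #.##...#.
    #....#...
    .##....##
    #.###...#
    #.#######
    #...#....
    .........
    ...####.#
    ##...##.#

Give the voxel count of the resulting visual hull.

104 voxels

initial block: 9^3 = 729
step 1: project along x, AND mask (58/81) → |grid| = 522
step 2: project along y, AND mask (34/81) → |grid| = 224
step 3: project along z, AND mask (35/81) → |grid| = 104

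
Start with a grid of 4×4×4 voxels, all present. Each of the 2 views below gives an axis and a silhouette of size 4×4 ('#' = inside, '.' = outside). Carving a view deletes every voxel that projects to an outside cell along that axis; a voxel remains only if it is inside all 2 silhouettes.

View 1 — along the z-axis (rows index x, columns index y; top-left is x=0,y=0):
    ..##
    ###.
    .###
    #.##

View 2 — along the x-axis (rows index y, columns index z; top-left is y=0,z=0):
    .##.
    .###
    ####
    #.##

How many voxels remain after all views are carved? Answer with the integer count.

remaining voxels: 35

initial block: 4^3 = 64
step 1: project along z, AND mask (11/16) → |grid| = 44
step 2: project along x, AND mask (12/16) → |grid| = 35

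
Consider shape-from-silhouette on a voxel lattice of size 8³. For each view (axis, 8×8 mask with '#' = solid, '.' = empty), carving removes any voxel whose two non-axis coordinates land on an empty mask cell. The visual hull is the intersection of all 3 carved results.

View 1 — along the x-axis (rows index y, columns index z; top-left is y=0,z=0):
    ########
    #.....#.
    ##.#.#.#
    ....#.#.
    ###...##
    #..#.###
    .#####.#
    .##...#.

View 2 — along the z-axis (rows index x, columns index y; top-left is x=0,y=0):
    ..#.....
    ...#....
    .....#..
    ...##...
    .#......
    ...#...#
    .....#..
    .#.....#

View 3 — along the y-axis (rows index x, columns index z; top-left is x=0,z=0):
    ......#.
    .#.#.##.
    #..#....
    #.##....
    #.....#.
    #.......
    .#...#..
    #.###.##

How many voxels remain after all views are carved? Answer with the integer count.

full grid |V| = 512
  1. axis=0 (YZ plane), |mask|=36  ⇒  voxels=288
  2. axis=2 (XY plane), |mask|=11  ⇒  voxels=36
  3. axis=1 (XZ plane), |mask|=21  ⇒  voxels=12

|visual hull| = 12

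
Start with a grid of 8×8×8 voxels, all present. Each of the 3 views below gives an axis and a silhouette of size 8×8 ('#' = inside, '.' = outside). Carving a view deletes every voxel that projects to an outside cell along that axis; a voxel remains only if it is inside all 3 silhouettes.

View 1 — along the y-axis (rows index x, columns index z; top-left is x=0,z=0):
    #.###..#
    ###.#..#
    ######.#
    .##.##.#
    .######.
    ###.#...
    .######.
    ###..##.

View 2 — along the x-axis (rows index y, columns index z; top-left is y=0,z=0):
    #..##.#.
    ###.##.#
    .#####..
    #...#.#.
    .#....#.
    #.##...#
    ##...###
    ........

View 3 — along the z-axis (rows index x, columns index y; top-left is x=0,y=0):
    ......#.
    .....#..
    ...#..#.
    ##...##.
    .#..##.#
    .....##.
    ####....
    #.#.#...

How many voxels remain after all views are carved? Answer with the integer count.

full grid |V| = 512
V1 y: intersect with XZ mask (43 set) -- 344 left
V2 x: intersect with YZ mask (29 set) -- 156 left
V3 z: intersect with XY mask (21 set) -- 55 left

55 voxels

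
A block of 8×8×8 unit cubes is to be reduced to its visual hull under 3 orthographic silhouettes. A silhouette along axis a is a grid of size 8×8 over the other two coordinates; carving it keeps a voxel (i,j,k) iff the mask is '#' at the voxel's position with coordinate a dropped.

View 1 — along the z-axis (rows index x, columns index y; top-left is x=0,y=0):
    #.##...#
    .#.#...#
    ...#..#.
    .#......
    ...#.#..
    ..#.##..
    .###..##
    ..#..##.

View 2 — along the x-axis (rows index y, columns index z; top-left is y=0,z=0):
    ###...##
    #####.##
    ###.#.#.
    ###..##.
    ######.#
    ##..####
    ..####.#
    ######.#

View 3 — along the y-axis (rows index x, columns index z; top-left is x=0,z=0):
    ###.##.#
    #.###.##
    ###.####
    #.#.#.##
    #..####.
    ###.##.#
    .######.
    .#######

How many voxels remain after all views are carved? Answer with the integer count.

|visual hull| = 104

full grid |V| = 512
  1. axis=2 (XY plane), |mask|=23  ⇒  voxels=184
  2. axis=0 (YZ plane), |mask|=47  ⇒  voxels=132
  3. axis=1 (XZ plane), |mask|=48  ⇒  voxels=104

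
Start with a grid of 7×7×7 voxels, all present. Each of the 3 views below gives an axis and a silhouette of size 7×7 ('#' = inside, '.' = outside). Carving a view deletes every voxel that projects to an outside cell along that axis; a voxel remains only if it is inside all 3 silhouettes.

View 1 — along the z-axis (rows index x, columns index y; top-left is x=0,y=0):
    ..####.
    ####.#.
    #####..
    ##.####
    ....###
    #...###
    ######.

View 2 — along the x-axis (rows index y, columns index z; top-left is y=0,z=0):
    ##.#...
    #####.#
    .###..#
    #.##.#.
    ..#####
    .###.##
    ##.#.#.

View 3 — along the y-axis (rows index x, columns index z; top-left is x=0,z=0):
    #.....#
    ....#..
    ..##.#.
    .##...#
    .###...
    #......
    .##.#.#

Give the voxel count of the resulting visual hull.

start: 7×7×7 = 343 voxels
after view 1 [z-axis, 33 of 49 cells solid] → remaining = 231
after view 2 [x-axis, 31 of 49 cells solid] → remaining = 147
after view 3 [y-axis, 17 of 49 cells solid] → remaining = 51

|visual hull| = 51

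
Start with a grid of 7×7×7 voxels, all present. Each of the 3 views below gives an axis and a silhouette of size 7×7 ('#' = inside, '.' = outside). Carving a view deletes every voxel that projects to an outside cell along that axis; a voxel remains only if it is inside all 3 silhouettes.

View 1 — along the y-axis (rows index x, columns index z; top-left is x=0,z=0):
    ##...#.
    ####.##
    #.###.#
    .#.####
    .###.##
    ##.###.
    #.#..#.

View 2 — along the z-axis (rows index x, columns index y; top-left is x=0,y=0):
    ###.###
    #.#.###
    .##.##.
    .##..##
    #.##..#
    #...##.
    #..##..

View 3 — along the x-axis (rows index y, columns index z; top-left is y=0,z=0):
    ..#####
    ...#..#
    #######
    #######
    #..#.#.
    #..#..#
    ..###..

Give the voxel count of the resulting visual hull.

79 voxels

full grid |V| = 343
[1] y-view keeps 32 columns → grid now 224
[2] z-view keeps 29 columns → grid now 132
[3] x-view keeps 30 columns → grid now 79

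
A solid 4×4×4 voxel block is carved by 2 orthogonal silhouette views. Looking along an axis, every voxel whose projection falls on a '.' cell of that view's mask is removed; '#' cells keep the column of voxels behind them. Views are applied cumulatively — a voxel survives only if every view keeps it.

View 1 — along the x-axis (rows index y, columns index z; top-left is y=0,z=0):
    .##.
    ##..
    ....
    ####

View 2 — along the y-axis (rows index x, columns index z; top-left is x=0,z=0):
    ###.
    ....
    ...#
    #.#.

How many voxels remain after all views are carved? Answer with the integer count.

12 voxels

start: 4×4×4 = 64 voxels
V1 x: intersect with YZ mask (8 set) -- 32 left
V2 y: intersect with XZ mask (6 set) -- 12 left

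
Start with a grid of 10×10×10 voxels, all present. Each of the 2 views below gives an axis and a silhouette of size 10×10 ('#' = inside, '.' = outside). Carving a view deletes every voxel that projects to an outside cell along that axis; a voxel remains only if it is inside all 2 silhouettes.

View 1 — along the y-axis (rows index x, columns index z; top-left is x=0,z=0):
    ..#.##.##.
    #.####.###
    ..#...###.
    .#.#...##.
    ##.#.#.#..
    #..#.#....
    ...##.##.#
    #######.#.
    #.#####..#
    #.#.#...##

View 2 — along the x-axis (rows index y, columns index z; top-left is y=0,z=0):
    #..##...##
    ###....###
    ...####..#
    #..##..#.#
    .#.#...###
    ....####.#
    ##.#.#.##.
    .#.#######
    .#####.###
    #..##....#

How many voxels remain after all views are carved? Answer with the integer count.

remaining voxels: 311

before carving: 1000 voxels (10×10×10)
V1 y: intersect with XZ mask (54 set) -- 540 left
V2 x: intersect with YZ mask (57 set) -- 311 left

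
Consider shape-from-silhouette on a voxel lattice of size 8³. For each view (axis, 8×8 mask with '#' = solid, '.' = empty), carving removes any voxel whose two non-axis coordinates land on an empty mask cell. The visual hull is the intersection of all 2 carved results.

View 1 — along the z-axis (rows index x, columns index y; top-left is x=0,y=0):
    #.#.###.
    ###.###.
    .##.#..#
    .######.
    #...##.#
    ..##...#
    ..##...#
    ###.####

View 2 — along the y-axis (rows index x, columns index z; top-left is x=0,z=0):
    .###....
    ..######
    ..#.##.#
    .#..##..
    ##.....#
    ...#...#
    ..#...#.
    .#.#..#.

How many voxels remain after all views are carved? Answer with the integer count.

remaining voxels: 130

before carving: 512 voxels (8×8×8)
carve view 1 (along z, XY-mask fill 38/64): 304 voxels remain
carve view 2 (along y, XZ-mask fill 26/64): 130 voxels remain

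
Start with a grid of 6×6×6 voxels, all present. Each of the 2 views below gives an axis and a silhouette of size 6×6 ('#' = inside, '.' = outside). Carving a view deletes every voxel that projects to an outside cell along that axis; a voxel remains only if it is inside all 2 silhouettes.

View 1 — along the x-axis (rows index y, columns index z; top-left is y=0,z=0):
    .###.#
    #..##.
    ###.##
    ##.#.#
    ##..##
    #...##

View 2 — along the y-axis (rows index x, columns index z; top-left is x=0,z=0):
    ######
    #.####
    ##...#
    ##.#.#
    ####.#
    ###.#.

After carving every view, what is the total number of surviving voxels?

107 voxels

full grid |V| = 216
[1] x-view keeps 23 columns → grid now 138
[2] y-view keeps 27 columns → grid now 107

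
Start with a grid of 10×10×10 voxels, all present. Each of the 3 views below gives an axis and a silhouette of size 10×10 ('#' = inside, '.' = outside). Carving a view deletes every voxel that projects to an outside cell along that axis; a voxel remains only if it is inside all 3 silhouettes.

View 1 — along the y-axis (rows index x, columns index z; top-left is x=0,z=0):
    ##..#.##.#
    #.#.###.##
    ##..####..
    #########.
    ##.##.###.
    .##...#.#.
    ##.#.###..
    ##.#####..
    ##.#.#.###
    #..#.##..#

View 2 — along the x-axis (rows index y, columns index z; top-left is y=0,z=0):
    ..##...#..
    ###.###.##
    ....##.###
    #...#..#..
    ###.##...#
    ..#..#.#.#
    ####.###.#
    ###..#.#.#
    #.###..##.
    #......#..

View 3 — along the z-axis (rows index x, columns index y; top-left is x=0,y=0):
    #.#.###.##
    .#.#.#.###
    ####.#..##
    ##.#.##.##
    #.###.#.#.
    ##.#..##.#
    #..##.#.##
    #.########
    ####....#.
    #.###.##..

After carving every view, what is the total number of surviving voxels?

before carving: 1000 voxels (10×10×10)
step 1: project along y, AND mask (64/100) → |grid| = 640
step 2: project along x, AND mask (51/100) → |grid| = 319
step 3: project along z, AND mask (65/100) → |grid| = 202

|visual hull| = 202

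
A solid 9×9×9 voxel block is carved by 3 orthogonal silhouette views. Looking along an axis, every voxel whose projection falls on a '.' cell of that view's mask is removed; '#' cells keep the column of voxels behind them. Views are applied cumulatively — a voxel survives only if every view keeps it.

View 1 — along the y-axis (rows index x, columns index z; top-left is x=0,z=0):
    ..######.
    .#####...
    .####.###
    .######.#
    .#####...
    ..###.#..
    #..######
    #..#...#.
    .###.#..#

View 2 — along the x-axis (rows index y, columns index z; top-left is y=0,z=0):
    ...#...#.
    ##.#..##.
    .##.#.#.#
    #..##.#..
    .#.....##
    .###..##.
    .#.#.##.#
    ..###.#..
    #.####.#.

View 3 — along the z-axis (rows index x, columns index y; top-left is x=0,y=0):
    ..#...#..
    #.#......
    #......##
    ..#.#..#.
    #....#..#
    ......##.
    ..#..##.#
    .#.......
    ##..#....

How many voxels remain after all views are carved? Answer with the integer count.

|visual hull| = 68

start: 9×9×9 = 729 voxels
V1 y: intersect with XZ mask (49 set) -- 441 left
V2 x: intersect with YZ mask (39 set) -- 224 left
V3 z: intersect with XY mask (23 set) -- 68 left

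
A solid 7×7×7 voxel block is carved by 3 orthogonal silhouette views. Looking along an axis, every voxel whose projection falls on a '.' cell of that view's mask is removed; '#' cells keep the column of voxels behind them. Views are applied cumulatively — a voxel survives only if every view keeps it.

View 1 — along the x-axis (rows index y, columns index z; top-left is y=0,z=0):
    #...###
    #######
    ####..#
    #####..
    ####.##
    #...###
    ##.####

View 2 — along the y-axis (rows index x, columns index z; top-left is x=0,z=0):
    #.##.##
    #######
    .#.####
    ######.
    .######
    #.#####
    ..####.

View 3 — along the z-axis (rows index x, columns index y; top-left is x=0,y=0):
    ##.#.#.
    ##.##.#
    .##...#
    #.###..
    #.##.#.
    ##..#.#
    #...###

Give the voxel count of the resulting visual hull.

voxel count = 116

initial block: 7^3 = 343
  1. axis=0 (YZ plane), |mask|=37  ⇒  voxels=259
  2. axis=1 (XZ plane), |mask|=39  ⇒  voxels=202
  3. axis=2 (XY plane), |mask|=28  ⇒  voxels=116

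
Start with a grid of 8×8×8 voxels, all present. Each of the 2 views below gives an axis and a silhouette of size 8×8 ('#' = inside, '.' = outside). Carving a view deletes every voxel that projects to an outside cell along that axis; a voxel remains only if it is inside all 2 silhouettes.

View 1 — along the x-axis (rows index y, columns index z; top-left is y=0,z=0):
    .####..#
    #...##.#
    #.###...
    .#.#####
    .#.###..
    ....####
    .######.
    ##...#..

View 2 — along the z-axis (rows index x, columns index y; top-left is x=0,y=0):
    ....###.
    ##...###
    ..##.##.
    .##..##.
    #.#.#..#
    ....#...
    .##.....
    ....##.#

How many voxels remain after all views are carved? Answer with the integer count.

initial block: 8^3 = 512
carve view 1 (along x, YZ-mask fill 36/64): 288 voxels remain
carve view 2 (along z, XY-mask fill 26/64): 113 voxels remain

remaining voxels: 113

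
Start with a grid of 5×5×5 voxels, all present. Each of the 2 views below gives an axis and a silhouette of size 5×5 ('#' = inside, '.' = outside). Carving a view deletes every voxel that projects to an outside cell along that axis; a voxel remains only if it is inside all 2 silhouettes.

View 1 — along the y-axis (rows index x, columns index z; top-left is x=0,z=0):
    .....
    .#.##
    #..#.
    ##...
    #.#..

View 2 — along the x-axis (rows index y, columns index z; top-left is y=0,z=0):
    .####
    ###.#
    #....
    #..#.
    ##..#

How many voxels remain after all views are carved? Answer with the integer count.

|visual hull| = 27

initial block: 5^3 = 125
V1 y: intersect with XZ mask (9 set) -- 45 left
V2 x: intersect with YZ mask (14 set) -- 27 left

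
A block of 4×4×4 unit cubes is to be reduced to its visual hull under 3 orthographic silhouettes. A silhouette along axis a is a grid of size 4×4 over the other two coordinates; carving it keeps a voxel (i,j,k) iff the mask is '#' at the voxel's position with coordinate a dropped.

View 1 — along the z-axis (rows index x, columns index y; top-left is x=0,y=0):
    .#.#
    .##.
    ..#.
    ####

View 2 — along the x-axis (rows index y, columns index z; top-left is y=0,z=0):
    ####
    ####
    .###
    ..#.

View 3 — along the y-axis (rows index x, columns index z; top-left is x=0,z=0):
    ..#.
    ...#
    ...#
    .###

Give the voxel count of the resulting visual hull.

15 voxels

start: 4×4×4 = 64 voxels
step 1: project along z, AND mask (9/16) → |grid| = 36
step 2: project along x, AND mask (12/16) → |grid| = 27
step 3: project along y, AND mask (6/16) → |grid| = 15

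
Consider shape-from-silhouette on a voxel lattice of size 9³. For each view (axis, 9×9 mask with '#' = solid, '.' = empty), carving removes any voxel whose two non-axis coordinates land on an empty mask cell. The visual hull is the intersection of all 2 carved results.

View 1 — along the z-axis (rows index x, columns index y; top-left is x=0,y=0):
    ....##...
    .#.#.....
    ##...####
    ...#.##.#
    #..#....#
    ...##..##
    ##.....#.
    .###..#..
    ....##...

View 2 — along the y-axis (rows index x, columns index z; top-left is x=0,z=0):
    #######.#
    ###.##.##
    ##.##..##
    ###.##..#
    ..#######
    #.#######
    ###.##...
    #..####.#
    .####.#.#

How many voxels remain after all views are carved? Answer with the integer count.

voxel count = 194

full grid |V| = 729
carve view 1 (along z, XY-mask fill 30/81): 270 voxels remain
carve view 2 (along y, XZ-mask fill 59/81): 194 voxels remain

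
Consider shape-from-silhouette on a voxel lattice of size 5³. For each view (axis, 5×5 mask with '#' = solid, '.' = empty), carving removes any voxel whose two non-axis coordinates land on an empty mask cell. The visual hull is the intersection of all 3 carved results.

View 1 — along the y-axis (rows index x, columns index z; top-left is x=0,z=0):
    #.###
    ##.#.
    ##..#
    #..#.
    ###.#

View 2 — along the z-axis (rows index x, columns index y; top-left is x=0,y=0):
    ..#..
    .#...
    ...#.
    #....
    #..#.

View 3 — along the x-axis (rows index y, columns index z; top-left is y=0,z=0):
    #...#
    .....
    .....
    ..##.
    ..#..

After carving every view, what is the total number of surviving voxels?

voxel count = 4

full grid |V| = 125
carve view 1 (along y, XZ-mask fill 16/25): 80 voxels remain
carve view 2 (along z, XY-mask fill 6/25): 20 voxels remain
carve view 3 (along x, YZ-mask fill 5/25): 4 voxels remain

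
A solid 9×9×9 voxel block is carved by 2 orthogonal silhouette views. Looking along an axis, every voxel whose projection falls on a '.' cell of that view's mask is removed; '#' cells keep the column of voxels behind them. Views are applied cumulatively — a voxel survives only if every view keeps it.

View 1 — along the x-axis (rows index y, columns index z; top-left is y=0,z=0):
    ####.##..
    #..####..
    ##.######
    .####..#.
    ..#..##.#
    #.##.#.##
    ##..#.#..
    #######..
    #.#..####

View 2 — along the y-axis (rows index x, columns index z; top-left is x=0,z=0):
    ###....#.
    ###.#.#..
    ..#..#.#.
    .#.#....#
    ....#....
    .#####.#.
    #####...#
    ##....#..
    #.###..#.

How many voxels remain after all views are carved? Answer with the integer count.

full grid |V| = 729
  1. axis=0 (YZ plane), |mask|=51  ⇒  voxels=459
  2. axis=1 (XZ plane), |mask|=36  ⇒  voxels=202

202 voxels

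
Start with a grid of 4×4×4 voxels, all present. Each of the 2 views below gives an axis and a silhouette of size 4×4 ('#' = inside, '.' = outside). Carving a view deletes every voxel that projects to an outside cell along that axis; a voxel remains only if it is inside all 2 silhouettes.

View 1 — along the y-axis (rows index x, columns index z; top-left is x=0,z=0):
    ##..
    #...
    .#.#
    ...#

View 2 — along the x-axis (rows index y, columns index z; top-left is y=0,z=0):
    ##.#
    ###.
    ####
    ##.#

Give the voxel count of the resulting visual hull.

|visual hull| = 22

initial block: 4^3 = 64
step 1: project along y, AND mask (6/16) → |grid| = 24
step 2: project along x, AND mask (13/16) → |grid| = 22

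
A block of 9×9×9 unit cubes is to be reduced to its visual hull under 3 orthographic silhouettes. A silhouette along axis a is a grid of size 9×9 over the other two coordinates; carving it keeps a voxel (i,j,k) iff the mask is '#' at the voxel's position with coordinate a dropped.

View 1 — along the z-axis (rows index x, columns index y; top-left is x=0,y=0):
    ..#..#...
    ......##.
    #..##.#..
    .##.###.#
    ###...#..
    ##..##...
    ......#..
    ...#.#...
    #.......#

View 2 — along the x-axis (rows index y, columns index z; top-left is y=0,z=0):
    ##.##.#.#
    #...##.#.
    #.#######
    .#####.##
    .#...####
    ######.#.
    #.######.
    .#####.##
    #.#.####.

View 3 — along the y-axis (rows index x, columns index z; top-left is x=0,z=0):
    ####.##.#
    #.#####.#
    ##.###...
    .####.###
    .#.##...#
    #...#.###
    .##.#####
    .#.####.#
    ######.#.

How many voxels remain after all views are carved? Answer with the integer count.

full grid |V| = 729
  1. axis=2 (XY plane), |mask|=27  ⇒  voxels=243
  2. axis=0 (YZ plane), |mask|=57  ⇒  voxels=171
  3. axis=1 (XZ plane), |mask|=55  ⇒  voxels=108

108 voxels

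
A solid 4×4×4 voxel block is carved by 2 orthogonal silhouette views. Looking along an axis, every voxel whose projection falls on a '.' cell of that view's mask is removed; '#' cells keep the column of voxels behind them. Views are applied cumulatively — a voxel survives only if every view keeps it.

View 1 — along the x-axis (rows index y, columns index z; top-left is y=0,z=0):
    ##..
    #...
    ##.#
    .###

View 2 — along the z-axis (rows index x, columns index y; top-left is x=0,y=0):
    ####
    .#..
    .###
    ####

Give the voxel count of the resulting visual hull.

voxel count = 26

initial block: 4^3 = 64
step 1: project along x, AND mask (9/16) → |grid| = 36
step 2: project along z, AND mask (12/16) → |grid| = 26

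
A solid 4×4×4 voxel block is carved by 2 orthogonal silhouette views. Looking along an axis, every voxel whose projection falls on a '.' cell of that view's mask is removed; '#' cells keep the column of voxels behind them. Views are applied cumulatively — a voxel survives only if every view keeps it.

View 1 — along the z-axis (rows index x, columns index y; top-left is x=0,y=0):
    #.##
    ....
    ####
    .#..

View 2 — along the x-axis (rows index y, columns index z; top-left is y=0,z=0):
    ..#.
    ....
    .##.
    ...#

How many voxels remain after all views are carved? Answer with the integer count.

start: 4×4×4 = 64 voxels
step 1: project along z, AND mask (8/16) → |grid| = 32
step 2: project along x, AND mask (4/16) → |grid| = 8

|visual hull| = 8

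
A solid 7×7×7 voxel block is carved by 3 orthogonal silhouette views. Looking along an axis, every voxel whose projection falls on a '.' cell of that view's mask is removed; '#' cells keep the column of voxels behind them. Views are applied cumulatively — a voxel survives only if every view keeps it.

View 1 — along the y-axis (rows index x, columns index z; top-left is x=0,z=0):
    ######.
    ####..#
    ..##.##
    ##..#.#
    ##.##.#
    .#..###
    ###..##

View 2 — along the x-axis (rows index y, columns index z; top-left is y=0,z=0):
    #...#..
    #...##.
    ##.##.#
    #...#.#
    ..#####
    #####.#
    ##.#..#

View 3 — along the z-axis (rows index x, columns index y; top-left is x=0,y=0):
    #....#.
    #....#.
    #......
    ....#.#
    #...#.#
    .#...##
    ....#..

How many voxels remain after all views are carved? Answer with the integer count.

37 voxels

start: 7×7×7 = 343 voxels
V1 y: intersect with XZ mask (33 set) -- 231 left
V2 x: intersect with YZ mask (28 set) -- 134 left
V3 z: intersect with XY mask (14 set) -- 37 left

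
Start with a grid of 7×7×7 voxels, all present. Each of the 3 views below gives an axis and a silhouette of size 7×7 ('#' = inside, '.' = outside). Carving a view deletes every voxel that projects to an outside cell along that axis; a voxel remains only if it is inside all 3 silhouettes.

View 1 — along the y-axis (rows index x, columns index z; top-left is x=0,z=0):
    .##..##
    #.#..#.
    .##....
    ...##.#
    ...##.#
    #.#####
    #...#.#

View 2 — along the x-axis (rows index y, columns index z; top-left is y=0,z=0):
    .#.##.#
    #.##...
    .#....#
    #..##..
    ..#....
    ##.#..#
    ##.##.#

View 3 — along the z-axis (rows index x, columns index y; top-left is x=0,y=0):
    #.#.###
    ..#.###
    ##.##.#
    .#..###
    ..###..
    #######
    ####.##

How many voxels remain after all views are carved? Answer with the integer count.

start: 7×7×7 = 343 voxels
after view 1 [y-axis, 24 of 49 cells solid] → remaining = 168
after view 2 [x-axis, 22 of 49 cells solid] → remaining = 75
after view 3 [z-axis, 34 of 49 cells solid] → remaining = 54

54 voxels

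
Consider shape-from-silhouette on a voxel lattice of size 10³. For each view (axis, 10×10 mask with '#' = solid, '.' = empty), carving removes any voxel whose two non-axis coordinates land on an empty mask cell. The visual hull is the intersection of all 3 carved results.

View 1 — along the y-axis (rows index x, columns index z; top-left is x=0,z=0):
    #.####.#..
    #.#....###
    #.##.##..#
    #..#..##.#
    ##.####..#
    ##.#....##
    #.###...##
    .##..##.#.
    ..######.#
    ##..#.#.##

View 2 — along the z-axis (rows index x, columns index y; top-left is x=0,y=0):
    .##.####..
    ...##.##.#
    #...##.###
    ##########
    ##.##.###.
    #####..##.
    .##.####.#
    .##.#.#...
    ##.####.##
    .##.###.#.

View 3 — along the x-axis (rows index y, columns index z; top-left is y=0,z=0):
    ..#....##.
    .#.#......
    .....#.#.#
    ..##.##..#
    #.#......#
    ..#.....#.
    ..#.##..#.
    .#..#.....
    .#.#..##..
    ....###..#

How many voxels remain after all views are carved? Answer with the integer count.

voxel count = 117

before carving: 1000 voxels (10×10×10)
step 1: project along y, AND mask (58/100) → |grid| = 580
step 2: project along z, AND mask (66/100) → |grid| = 385
step 3: project along x, AND mask (32/100) → |grid| = 117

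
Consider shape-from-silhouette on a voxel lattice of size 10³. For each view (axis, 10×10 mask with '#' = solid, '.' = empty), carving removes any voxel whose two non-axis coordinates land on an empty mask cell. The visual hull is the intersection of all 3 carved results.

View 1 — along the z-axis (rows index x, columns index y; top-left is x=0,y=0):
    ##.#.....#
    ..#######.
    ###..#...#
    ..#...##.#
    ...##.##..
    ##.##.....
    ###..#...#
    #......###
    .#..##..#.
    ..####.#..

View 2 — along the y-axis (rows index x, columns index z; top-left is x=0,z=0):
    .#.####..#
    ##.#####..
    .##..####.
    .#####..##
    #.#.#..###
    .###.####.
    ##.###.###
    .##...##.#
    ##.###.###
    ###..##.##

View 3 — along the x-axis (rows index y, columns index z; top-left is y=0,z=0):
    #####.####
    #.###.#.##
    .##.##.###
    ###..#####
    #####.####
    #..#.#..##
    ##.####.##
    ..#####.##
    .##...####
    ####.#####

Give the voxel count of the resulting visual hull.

full grid |V| = 1000
after view 1 [z-axis, 46 of 100 cells solid] → remaining = 460
after view 2 [y-axis, 67 of 100 cells solid] → remaining = 310
after view 3 [x-axis, 75 of 100 cells solid] → remaining = 231

231 voxels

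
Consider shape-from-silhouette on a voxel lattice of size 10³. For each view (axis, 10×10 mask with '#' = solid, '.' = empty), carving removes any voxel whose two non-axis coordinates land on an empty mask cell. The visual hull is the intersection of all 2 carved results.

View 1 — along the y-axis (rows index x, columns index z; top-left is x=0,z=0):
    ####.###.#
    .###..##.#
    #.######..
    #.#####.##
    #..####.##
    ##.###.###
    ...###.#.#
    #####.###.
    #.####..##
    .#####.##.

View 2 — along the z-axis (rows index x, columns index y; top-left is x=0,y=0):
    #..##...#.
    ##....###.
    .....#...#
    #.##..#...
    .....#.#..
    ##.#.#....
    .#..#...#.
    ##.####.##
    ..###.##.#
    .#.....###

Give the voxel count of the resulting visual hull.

remaining voxels: 303

full grid |V| = 1000
step 1: project along y, AND mask (71/100) → |grid| = 710
step 2: project along z, AND mask (42/100) → |grid| = 303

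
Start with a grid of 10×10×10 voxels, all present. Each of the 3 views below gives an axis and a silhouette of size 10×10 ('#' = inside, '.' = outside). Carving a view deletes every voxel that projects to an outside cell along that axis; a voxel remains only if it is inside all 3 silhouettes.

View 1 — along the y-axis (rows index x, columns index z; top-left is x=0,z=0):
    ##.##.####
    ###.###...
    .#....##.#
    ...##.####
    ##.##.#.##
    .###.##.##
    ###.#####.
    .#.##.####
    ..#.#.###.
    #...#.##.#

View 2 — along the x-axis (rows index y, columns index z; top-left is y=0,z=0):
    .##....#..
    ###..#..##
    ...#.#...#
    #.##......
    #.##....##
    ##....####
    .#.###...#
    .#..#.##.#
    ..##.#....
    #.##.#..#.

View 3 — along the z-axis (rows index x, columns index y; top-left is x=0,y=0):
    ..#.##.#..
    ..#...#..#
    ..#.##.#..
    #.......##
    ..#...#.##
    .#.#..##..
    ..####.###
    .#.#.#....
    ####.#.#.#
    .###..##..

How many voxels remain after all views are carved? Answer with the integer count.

start: 10×10×10 = 1000 voxels
step 1: project along y, AND mask (63/100) → |grid| = 630
step 2: project along x, AND mask (44/100) → |grid| = 256
step 3: project along z, AND mask (44/100) → |grid| = 115

|visual hull| = 115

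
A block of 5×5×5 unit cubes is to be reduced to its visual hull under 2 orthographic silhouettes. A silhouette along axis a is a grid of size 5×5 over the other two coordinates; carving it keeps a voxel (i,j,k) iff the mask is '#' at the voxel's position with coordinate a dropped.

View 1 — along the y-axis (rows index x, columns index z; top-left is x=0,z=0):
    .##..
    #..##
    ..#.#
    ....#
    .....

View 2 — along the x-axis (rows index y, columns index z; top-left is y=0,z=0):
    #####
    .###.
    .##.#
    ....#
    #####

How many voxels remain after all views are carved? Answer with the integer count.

initial block: 5^3 = 125
after view 1 [y-axis, 8 of 25 cells solid] → remaining = 40
after view 2 [x-axis, 17 of 25 cells solid] → remaining = 29

29 voxels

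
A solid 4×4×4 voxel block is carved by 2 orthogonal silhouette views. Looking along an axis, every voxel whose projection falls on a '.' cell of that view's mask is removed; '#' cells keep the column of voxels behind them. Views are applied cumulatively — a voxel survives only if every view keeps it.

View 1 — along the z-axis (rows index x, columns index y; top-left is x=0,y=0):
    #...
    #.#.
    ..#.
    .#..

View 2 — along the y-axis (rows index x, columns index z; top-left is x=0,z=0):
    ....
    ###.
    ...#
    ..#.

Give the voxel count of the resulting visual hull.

8 voxels

initial block: 4^3 = 64
  1. axis=2 (XY plane), |mask|=5  ⇒  voxels=20
  2. axis=1 (XZ plane), |mask|=5  ⇒  voxels=8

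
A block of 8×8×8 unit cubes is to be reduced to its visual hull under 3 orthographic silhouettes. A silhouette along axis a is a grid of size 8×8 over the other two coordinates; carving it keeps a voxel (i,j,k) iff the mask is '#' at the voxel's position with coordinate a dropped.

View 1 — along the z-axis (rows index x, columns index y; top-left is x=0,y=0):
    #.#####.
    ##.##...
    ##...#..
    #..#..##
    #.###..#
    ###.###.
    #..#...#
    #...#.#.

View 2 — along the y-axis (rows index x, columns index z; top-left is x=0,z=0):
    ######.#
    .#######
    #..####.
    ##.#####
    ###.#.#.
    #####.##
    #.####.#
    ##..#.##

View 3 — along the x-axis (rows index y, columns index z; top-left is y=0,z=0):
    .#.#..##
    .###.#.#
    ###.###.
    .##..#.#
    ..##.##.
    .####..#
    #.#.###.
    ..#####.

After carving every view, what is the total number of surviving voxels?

|visual hull| = 117

full grid |V| = 512
[1] z-view keeps 34 columns → grid now 272
[2] y-view keeps 49 columns → grid now 213
[3] x-view keeps 38 columns → grid now 117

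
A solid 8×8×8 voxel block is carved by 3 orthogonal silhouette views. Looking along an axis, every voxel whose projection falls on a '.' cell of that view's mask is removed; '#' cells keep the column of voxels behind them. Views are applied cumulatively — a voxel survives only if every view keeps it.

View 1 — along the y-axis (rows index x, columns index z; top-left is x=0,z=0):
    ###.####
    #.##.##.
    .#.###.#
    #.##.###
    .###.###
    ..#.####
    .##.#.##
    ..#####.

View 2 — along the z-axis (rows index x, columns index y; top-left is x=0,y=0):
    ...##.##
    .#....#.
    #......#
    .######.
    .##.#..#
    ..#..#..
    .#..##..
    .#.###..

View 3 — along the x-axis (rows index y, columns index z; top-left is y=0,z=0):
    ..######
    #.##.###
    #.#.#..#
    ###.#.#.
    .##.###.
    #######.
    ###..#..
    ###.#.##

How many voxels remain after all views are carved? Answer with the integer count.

start: 8×8×8 = 512 voxels
step 1: project along y, AND mask (44/64) → |grid| = 352
step 2: project along z, AND mask (27/64) → |grid| = 153
step 3: project along x, AND mask (43/64) → |grid| = 107

107 voxels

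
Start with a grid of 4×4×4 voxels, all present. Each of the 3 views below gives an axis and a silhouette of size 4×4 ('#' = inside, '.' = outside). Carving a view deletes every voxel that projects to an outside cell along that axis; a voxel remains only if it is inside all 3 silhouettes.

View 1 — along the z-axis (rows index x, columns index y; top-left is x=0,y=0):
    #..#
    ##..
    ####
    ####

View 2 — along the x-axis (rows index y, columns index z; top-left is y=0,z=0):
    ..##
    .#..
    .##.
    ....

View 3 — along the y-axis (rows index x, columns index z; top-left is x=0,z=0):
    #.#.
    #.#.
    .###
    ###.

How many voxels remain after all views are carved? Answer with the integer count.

remaining voxels: 11

start: 4×4×4 = 64 voxels
carve view 1 (along z, XY-mask fill 12/16): 48 voxels remain
carve view 2 (along x, YZ-mask fill 5/16): 15 voxels remain
carve view 3 (along y, XZ-mask fill 10/16): 11 voxels remain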